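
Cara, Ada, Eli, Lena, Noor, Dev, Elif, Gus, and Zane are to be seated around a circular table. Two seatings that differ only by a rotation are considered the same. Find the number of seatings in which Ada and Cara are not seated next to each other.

Without the restriction there are (8)! = 40320 seatings.
Seatings with Ada beside Cara: treat them as a block with 2 internal orders, giving 2 × (7)! = 10080.
Subtracting, 40320 − 10080 = 30240.

30240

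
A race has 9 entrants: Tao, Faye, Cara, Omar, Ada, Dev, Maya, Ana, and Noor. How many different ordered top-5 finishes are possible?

This is an ordered selection of 5 from 9: P(9,5).
That gives 9 × 8 × 7 × 6 × 5 = 15120.

15120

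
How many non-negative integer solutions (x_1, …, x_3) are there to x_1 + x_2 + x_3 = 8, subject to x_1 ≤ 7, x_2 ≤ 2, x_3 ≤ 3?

Without the upper bounds there are C(10,2) = 45 ways to split 8 among 3 variables.
Subtract solutions that violate a single cap (substitute x_i' = x_i − (cap_i+1)): x_1 ≥ 8 gives C(2,2) = 1; x_2 ≥ 3 gives C(7,2) = 21; x_3 ≥ 4 gives C(6,2) = 15. Together 37.
Add back pairs where two caps are both exceeded: 0 + 0 + 3 = 3.
By inclusion–exclusion the count is 45 − 37 + 3 = 11.

11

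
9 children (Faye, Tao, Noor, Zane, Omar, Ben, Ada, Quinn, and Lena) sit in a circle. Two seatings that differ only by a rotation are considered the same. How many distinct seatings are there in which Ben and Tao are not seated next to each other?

Without the restriction there are (8)! = 40320 seatings.
Seatings with Ben beside Tao: treat them as a block with 2 internal orders, giving 2 × (7)! = 10080.
Subtracting, 40320 − 10080 = 30240.

30240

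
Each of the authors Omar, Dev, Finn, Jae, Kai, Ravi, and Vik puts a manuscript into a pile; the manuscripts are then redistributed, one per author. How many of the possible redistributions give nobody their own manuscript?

1854

Count assignments avoiding every fixed point. For any j of the 7 authors fixed to their own manuscript, the other 7−j can be arranged in (7−j)! ways.
By inclusion–exclusion this is Σ_{j=0}^{7} (−1)^j C(7,j)·(7−j)!.
Computing: 5040 − 5040 + 2520 − 840 + 210 − 42 + 7 − 1 = 1854.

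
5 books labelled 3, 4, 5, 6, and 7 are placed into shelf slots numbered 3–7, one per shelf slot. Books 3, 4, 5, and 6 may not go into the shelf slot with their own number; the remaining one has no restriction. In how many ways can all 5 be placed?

Let Aᵢ (for 3 ≤ i ≤ 6) be the placements that put book i in its forbidden shelf slot. Any j of these fix j positions, leaving (5−j)! ways to fill the rest, and there are C(4,j) ways to pick which j.
By inclusion–exclusion, the number of valid placements is Σ_{j=0}^{4} (−1)^j C(4,j)·(5−j)!.
Computing: 120 − 96 + 36 − 8 + 1 = 53.

53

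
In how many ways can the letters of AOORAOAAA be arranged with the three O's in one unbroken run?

Treat the 3 copies of O as a single block. The multiset to arrange is then {OOO, A, A, A, A, A, R}, 7 items in all.
That gives (7)!/(5!) = 42 arrangements.

42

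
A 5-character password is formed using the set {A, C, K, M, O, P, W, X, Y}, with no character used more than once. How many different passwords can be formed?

15120

With no repetition, fill the 5 characters in order: 9 choices, then 8, down to 5.
9 × 8 × 7 × 6 × 5 = 15120.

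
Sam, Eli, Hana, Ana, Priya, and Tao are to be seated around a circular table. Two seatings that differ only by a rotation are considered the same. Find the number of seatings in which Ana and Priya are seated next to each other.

48

Treat {Ana, Priya} as one unit (2 internal orders) and seat the resulting 5 units around the table: (4)! circular arrangements.
So 2 × (4)! = 2 × 24 = 48.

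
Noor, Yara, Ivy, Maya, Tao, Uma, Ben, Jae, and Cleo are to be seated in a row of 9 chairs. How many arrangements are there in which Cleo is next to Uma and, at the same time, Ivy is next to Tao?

20160

Treat {Cleo,Uma} as one block (2 orders) and {Ivy,Tao} as another (2 orders).
That leaves 7 units to arrange: 2 × 2 × 7! = 4 × 5040 = 20160.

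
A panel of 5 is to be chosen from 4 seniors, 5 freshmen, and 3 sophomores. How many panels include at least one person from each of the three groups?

590

Total 5-person selections from all 12: C(12,5) = 792.
Selections missing a whole group: no seniors → C(8,5) = 56; no freshmen → C(7,5) = 21; no sophomores → C(9,5) = 126.
Add back selections omitting two groups (i.e. drawn from a single group): C(4,5) + C(5,5) + C(3,5) = 1.
By inclusion–exclusion: 792 − 203 + 1 = 590.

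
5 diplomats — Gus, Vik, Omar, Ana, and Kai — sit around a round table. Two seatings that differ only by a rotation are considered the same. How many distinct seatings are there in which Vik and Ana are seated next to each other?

12

Treat {Vik, Ana} as one unit (2 internal orders) and seat the resulting 4 units around the table: (3)! circular arrangements.
So 2 × (3)! = 2 × 6 = 12.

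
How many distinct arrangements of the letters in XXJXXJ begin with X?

Fix X in the first position and arrange the remaining 5 letters.
Those 5 letters have J appearing twice and X appearing 3 times, giving (5)!/(3!·2!) = 10.

10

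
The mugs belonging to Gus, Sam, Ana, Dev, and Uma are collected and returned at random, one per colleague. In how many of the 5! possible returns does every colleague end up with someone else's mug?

This is the derangement count D_5: permutations of 5 items with no fixed point.
By inclusion–exclusion this is Σ_{j=0}^{5} (−1)^j C(5,j)·(5−j)!.
Computing: 120 − 120 + 60 − 20 + 5 − 1 = 44.

44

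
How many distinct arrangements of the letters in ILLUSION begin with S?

Fix S in the first position and arrange the remaining 7 letters.
Those 7 letters have I appearing twice and L appearing twice, giving (7)!/(2!·2!) = 1260.

1260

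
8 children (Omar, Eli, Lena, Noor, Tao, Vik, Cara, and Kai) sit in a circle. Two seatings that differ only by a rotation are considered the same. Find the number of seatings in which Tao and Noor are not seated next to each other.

All circular seatings of 8 people number (7)! = 5040.
Those with Tao next to Noor: fuse the pair into one unit and seat 7 units around a circle — 2·(6)! = 1440.
Subtracting, 5040 − 1440 = 3600.

3600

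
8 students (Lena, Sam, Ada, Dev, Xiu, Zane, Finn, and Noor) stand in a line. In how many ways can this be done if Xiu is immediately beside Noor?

10080

Place the 6 others and the Xiu-Noor pair as 7 objects in a line; the pair has 2 internal arrangements.
That gives 2 × 7! = 2 × 5040 = 10080.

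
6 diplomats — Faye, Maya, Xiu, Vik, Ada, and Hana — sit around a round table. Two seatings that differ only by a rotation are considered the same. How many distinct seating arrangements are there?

Seat Faye anywhere (absorbing the rotational symmetry), then permute the other 5: (5)! = 120.

120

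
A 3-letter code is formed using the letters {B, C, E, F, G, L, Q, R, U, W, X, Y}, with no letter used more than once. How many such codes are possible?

1320

Choose and order 3 of the 12 symbols: the first letter has 12 options, the next 11, then 10.
12 × 11 × 10 = 1320.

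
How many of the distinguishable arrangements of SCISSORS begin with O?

210

With the first slot taken by O, it remains to arrange the other 7 letters (SCISSRS).
Those 7 letters have S appearing 4 times, giving (7)!/(4!) = 210.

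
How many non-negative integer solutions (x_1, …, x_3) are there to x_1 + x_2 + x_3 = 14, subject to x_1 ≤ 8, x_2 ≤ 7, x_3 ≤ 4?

Ignoring the caps, the number of non-negative solutions to x_1+…+x_3 = 14 is C(16,2) = 120.
Subtract solutions that violate a single cap (substitute x_i' = x_i − (cap_i+1)): x_1 ≥ 9 gives C(7,2) = 21; x_2 ≥ 8 gives C(8,2) = 28; x_3 ≥ 5 gives C(11,2) = 55. Together 104.
Add back pairs where two caps are both exceeded: 0 + 1 + 3 = 4.
By inclusion–exclusion the count is 120 − 104 + 4 = 20.

20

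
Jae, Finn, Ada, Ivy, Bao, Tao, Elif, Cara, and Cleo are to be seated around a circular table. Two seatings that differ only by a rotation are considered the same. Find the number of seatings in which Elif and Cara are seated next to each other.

10080

Treat {Elif, Cara} as one unit (2 internal orders) and seat the resulting 8 units around the table: (7)! circular arrangements.
So 2 × (7)! = 2 × 5040 = 10080.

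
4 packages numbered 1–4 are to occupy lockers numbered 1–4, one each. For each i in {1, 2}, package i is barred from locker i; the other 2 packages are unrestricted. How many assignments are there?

14

Let Aᵢ (for i ∈ {1, 2}) be the placements that put package i in its forbidden locker. Any j of these fix j positions, leaving (4−j)! ways to fill the rest, and there are C(2,j) ways to pick which j.
By inclusion–exclusion, the number of valid placements is Σ_{j=0}^{2} (−1)^j C(2,j)·(4−j)!.
Computing: 24 − 12 + 2 = 14.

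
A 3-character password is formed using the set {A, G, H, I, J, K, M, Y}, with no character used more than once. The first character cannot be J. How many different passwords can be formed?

294

The first character has 8−1 = 7 choices (anything except J).
The remaining 2 characters are filled from the other 7 symbols without repetition: 7 × 6 = 42.
Total: 7 × 42 = 294.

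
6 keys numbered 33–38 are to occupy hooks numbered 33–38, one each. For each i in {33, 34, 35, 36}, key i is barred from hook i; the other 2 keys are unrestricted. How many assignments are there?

362

Let Aᵢ (for 33 ≤ i ≤ 36) be the placements that put key i in its forbidden hook. Any j of these fix j positions, leaving (6−j)! ways to fill the rest, and there are C(4,j) ways to pick which j.
By inclusion–exclusion, the number of valid placements is Σ_{j=0}^{4} (−1)^j C(4,j)·(6−j)!.
Computing: 720 − 480 + 144 − 24 + 2 = 362.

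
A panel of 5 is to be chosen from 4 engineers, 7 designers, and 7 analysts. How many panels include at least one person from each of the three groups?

5684

Unrestricted: C(18,5) = 8568 ways to pick any 5 of the 18.
Selections missing a whole group: no engineers → C(14,5) = 2002; no designers → C(11,5) = 462; no analysts → C(11,5) = 462.
Add back selections omitting two groups (i.e. drawn from a single group): C(4,5) + C(7,5) + C(7,5) = 42.
By inclusion–exclusion: 8568 − 2926 + 42 = 5684.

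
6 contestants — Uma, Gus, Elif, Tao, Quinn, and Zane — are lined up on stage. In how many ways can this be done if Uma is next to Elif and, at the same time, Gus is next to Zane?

Treat {Uma,Elif} as one block (2 orders) and {Gus,Zane} as another (2 orders).
That leaves 4 units to arrange: 2 × 2 × 4! = 4 × 24 = 96.

96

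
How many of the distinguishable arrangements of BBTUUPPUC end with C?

1680

Fix C in the last position and arrange the remaining 8 letters.
Those 8 letters have B appearing twice, P appearing twice, and U appearing 3 times, giving (8)!/(3!·2!·2!) = 1680.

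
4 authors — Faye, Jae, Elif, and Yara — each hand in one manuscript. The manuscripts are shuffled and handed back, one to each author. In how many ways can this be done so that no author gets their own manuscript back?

9

Let Aᵢ be the assignments in which author i gets their own manuscript. We want the size of the complement of A₁∪…∪A_4.
By inclusion–exclusion this is Σ_{j=0}^{4} (−1)^j C(4,j)·(4−j)!.
Computing: 24 − 24 + 12 − 4 + 1 = 9.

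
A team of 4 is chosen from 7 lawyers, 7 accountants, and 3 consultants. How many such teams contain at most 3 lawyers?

2345

Split by how many lawyers are chosen (0 through 3).
Sum: C(7,0)·C(10,4) + C(7,1)·C(10,3) + C(7,2)·C(10,2) + C(7,3)·C(10,1) = 210 + 840 + 945 + 350 = 2345.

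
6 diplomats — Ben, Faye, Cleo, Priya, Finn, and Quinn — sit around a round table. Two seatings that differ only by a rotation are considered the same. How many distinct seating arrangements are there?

Fix one person's seat to break rotational symmetry; the remaining 5 people can be arranged in (5)! = 120 ways.

120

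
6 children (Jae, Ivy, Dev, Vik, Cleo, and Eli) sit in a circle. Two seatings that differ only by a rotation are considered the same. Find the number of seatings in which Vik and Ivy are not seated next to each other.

Without the restriction there are (5)! = 120 seatings.
Those with Vik next to Ivy: fuse the pair into one unit and seat 5 units around a circle — 2·(4)! = 48.
Subtracting, 120 − 48 = 72.

72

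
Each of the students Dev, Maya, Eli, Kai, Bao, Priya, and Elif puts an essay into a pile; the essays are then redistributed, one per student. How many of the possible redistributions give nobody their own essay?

1854

Let Aᵢ be the assignments in which student i gets their own essay. We want the size of the complement of A₁∪…∪A_7.
By inclusion–exclusion this is Σ_{j=0}^{7} (−1)^j C(7,j)·(7−j)!.
Computing: 5040 − 5040 + 2520 − 840 + 210 − 42 + 7 − 1 = 1854.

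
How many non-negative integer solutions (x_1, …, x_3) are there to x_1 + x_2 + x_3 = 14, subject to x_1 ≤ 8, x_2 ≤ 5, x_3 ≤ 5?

Without the upper bounds there are C(16,2) = 120 ways to split 14 among 3 variables.
Subtract solutions that violate a single cap (substitute x_i' = x_i − (cap_i+1)): x_1 ≥ 9 gives C(7,2) = 21; x_2 ≥ 6 gives C(10,2) = 45; x_3 ≥ 6 gives C(10,2) = 45. Together 111.
Add back pairs where two caps are both exceeded: 0 + 0 + 6 = 6.
By inclusion–exclusion the count is 120 − 111 + 6 = 15.

15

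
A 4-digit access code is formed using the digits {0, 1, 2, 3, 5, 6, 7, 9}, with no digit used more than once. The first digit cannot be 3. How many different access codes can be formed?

The first digit has 8−1 = 7 choices (anything except 3).
The remaining 3 digits are filled from the other 7 symbols without repetition: 7 × 6 × 5 = 210.
Total: 7 × 210 = 1470.

1470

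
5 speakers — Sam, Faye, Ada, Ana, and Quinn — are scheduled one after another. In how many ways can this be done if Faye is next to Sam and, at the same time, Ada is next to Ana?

24

Treat {Faye,Sam} as one block (2 orders) and {Ada,Ana} as another (2 orders).
That leaves 3 units to arrange: 2 × 2 × 3! = 4 × 6 = 24.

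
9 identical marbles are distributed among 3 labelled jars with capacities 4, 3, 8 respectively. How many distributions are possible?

19

Ignoring the caps, the number of non-negative solutions to x_1+…+x_3 = 9 is C(11,2) = 55.
Subtract solutions that violate a single cap (substitute x_i' = x_i − (cap_i+1)): x_1 ≥ 5 gives C(6,2) = 15; x_2 ≥ 4 gives C(7,2) = 21; x_3 ≥ 9 gives C(2,2) = 1. Together 37.
Add back pairs where two caps are both exceeded: 1 + 0 + 0 = 1.
By inclusion–exclusion the count is 55 − 37 + 1 = 19.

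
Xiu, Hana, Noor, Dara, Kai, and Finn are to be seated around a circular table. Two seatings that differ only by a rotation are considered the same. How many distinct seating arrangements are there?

120

Around a circle, 6 distinct people have 6!/6 = (5)! = 120 rotationally distinct seatings.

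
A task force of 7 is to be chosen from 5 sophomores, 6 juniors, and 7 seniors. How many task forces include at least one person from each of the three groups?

28987

Total 7-person selections from all 18: C(18,7) = 31824.
Selections missing a whole group: no sophomores → C(13,7) = 1716; no juniors → C(12,7) = 792; no seniors → C(11,7) = 330.
Add back selections omitting two groups (i.e. drawn from a single group): C(5,7) + C(6,7) + C(7,7) = 1.
By inclusion–exclusion: 31824 − 2838 + 1 = 28987.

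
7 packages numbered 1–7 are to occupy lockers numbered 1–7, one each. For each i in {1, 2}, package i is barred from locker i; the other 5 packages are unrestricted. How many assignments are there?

3720

Let Aᵢ (for i ∈ {1, 2}) be the placements that put package i in its forbidden locker. Any j of these fix j positions, leaving (7−j)! ways to fill the rest, and there are C(2,j) ways to pick which j.
By inclusion–exclusion, the number of valid placements is Σ_{j=0}^{2} (−1)^j C(2,j)·(7−j)!.
Computing: 5040 − 1440 + 120 = 3720.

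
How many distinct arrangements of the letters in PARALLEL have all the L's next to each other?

Treat the 3 copies of L as a single block. The multiset to arrange is then {LLL, A, A, E, P, R}, 6 items in all.
That gives (6)!/(2!) = 360 arrangements.

360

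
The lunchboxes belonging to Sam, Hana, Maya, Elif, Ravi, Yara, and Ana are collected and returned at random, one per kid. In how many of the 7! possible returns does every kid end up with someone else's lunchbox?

Let Aᵢ be the assignments in which kid i gets their own lunchbox. We want the size of the complement of A₁∪…∪A_7.
By inclusion–exclusion this is Σ_{j=0}^{7} (−1)^j C(7,j)·(7−j)!.
Computing: 5040 − 5040 + 2520 − 840 + 210 − 42 + 7 − 1 = 1854.

1854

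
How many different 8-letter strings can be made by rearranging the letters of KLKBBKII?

Letter multiplicities in KLKBBKII: B×2, I×2, K×3, L×1.
The number of distinct arrangements is 8!/(3!·2!·2!) = 40320/24 = 1680.

1680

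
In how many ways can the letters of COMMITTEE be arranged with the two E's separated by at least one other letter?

There are 9!/(2!·2!·2!) = 45360 arrangements of COMMITTEE in total.
Arrangements with the E's together: treat EE as one letter, giving (8)!/(2!·2!) = 10080.
Hence 45360 − 10080 = 35280.

35280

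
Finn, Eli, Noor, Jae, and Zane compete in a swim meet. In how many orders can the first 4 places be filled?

120

This is an ordered selection of 4 from 5: P(5,4).
That gives 5 × 4 × 3 × 2 = 120.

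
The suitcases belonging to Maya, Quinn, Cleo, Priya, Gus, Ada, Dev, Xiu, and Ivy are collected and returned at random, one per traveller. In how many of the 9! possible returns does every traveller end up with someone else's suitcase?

This is the derangement count D_9: permutations of 9 items with no fixed point.
By inclusion–exclusion this is Σ_{j=0}^{9} (−1)^j C(9,j)·(9−j)!.
Computing: 362880 − 362880 + 181440 − 60480 + 15120 − 3024 + 504 − 72 + 9 − 1 = 133496.

133496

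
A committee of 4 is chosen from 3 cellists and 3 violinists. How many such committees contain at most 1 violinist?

3

Split by how many violinists are chosen (0 through 1).
Sum: C(3,0)·C(3,4) + C(3,1)·C(3,3) = 0 + 3 = 3.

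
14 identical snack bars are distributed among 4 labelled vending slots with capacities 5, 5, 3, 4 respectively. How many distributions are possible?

Without the upper bounds there are C(17,3) = 680 ways to split 14 among 4 vending slots.
Subtract solutions that violate a single cap (substitute x_i' = x_i − (cap_i+1)): x_1 ≥ 6 gives C(11,3) = 165; x_2 ≥ 6 gives C(11,3) = 165; x_3 ≥ 4 gives C(13,3) = 286; x_4 ≥ 5 gives C(12,3) = 220. Together 836.
Add back pairs where two caps are both exceeded: 10 + 35 + 20 + 35 + 20 + 56 = 176.
By inclusion–exclusion the count is 680 − 836 + 176 = 20.

20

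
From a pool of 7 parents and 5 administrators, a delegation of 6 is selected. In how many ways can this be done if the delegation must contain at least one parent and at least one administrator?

Unrestricted: C(12,6) = 924 ways to pick any 6 of the 12.
Subtract selections that omit an entire group: no parents → C(5,6) = 0; no administrators → C(7,6) = 7.
Both groups omitted at once is impossible, so 924 − 7 = 917.

917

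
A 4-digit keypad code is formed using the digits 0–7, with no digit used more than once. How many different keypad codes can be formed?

1680

This is a permutation of 4 out of 8: P(8,4) = 8!/4!.
That product is 8 × 7 × 6 × 5 = 1680.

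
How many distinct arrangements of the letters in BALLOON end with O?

360

Fix O in the last position and arrange the remaining 6 letters.
Those 6 letters have L appearing twice, giving (6)!/(2!) = 360.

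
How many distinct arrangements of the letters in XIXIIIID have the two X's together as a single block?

42

Treat the 2 copies of X as a single block. The multiset to arrange is then {XX, D, I, I, I, I, I}, 7 items in all.
That gives (7)!/(5!) = 42 arrangements.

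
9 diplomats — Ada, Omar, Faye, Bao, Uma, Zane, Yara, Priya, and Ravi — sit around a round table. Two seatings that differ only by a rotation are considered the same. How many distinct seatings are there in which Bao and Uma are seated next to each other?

10080

Glue Bao and Uma into a block (2 internal orders). Seating 8 units around a circle gives (7)! arrangements.
So 2 × (7)! = 2 × 5040 = 10080.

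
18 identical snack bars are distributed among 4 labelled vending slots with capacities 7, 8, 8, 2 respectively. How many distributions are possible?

85

By stars and bars, unrestricted non-negative solutions to x_1+…+x_4 = 18 number C(18+3,3) = 1330.
Subtract solutions that violate a single cap (substitute x_i' = x_i − (cap_i+1)): x_1 ≥ 8 gives C(13,3) = 286; x_2 ≥ 9 gives C(12,3) = 220; x_3 ≥ 9 gives C(12,3) = 220; x_4 ≥ 3 gives C(18,3) = 816. Together 1542.
Add back pairs where two caps are both exceeded: 4 + 4 + 120 + 1 + 84 + 84 = 297.
By inclusion–exclusion the count is 1330 − 1542 + 297 = 85.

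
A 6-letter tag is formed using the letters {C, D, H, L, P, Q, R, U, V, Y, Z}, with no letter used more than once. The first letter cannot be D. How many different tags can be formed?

The first letter has 11−1 = 10 choices (anything except D).
The remaining 5 letters are filled from the other 10 symbols without repetition: 10 × 9 × 8 × 7 × 6 = 30240.
Total: 10 × 30240 = 302400.

302400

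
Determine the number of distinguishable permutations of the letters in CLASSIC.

1260

Letter multiplicities in CLASSIC: A×1, C×2, I×1, L×1, S×2.
Dividing 7! = 5040 by 2!·2! = 4 for the repeated letters gives 1260.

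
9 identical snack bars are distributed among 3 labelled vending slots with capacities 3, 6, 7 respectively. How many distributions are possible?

Ignoring the caps, the number of non-negative solutions to x_1+…+x_3 = 9 is C(11,2) = 55.
Subtract solutions that violate a single cap (substitute x_i' = x_i − (cap_i+1)): x_1 ≥ 4 gives C(7,2) = 21; x_2 ≥ 7 gives C(4,2) = 6; x_3 ≥ 8 gives C(3,2) = 3. Together 30.
No two caps can be exceeded simultaneously, so the pair terms are all 0.
By inclusion–exclusion the count is 55 − 30 + 0 = 25.

25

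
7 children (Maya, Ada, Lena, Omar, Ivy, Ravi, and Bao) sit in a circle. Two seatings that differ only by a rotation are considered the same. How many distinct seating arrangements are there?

720

Seat Maya anywhere (absorbing the rotational symmetry), then permute the other 6: (6)! = 720.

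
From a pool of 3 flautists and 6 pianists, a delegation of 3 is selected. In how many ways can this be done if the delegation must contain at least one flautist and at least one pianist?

63

Unrestricted: C(9,3) = 84 ways to pick any 3 of the 9.
Subtract selections that omit an entire group: no flautists → C(6,3) = 20; no pianists → C(3,3) = 1.
Both groups omitted at once is impossible, so 84 − 21 = 63.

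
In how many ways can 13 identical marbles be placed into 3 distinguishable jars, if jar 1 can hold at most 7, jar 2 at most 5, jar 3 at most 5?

Without the upper bounds there are C(15,2) = 105 ways to split 13 among 3 jars.
Subtract solutions that violate a single cap (substitute x_i' = x_i − (cap_i+1)): x_1 ≥ 8 gives C(7,2) = 21; x_2 ≥ 6 gives C(9,2) = 36; x_3 ≥ 6 gives C(9,2) = 36. Together 93.
Add back pairs where two caps are both exceeded: 0 + 0 + 3 = 3.
By inclusion–exclusion the count is 105 − 93 + 3 = 15.

15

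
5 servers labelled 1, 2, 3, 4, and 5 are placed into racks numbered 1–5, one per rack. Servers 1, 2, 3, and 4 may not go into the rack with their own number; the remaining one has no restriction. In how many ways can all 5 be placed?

53

Let Aᵢ (for 1 ≤ i ≤ 4) be the placements that put server i in its forbidden rack. Any j of these fix j positions, leaving (5−j)! ways to fill the rest, and there are C(4,j) ways to pick which j.
By inclusion–exclusion, the number of valid placements is Σ_{j=0}^{4} (−1)^j C(4,j)·(5−j)!.
Computing: 120 − 96 + 36 − 8 + 1 = 53.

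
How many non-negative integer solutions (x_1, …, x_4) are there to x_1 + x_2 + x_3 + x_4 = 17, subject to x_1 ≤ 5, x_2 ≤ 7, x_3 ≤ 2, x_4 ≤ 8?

Without the upper bounds there are C(20,3) = 1140 ways to split 17 among 4 variables.
Subtract solutions that violate a single cap (substitute x_i' = x_i − (cap_i+1)): x_1 ≥ 6 gives C(14,3) = 364; x_2 ≥ 8 gives C(12,3) = 220; x_3 ≥ 3 gives C(17,3) = 680; x_4 ≥ 9 gives C(11,3) = 165. Together 1429.
Add back pairs where two caps are both exceeded: 20 + 165 + 10 + 84 + 1 + 56 = 336.
Subtract triples: 1 + 0 + 0 + 0 = 1.
By inclusion–exclusion the count is 1140 − 1429 + 336 − 1 = 46.

46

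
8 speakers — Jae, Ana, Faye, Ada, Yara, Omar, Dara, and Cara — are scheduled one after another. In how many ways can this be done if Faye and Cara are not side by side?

30240

Of the 8! = 40320 arrangements, those with Faye and Cara adjacent number 2 × 7! = 10080 (treat the pair as a block with 2 internal orders).
Complementary counting: 40320 − 10080 = 30240.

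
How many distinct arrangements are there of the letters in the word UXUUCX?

60

Letter multiplicities in UXUUCX: C×1, U×3, X×2.
So there are 6! / (3!·2!) = 60 distinguishable arrangements.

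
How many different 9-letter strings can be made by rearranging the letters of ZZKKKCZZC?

1260

Letter multiplicities in ZZKKKCZZC: C×2, K×3, Z×4.
Dividing 9! = 362880 by 4!·3!·2! = 288 for the repeated letters gives 1260.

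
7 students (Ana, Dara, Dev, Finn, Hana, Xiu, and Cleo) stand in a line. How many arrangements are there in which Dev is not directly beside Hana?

3600

Of the 7! = 5040 arrangements, those with Dev and Hana adjacent number 2 × 6! = 1440 (treat the pair as a block with 2 internal orders).
So 5040 − 1440 = 3600 arrangements keep them apart.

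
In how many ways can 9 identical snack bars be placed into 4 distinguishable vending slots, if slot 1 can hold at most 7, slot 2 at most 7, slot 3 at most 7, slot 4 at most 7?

Ignoring the caps, the number of non-negative solutions to x_1+…+x_4 = 9 is C(12,3) = 220.
Subtract solutions that violate a single cap (substitute x_i' = x_i − (cap_i+1)): x_1 ≥ 8 gives C(4,3) = 4; x_2 ≥ 8 gives C(4,3) = 4; x_3 ≥ 8 gives C(4,3) = 4; x_4 ≥ 8 gives C(4,3) = 4. Together 16.
No two caps can be exceeded simultaneously, so the pair terms are all 0.
By inclusion–exclusion the count is 220 − 16 + 0 = 204.

204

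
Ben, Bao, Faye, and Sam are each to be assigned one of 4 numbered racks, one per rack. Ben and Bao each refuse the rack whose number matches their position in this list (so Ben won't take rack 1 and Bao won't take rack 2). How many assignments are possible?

Let Aᵢ (for i ∈ {1, 2}) be the placements that put person i in their forbidden rack. Any j of these fix j positions, leaving (4−j)! ways to fill the rest, and there are C(2,j) ways to pick which j.
By inclusion–exclusion, the number of valid placements is Σ_{j=0}^{2} (−1)^j C(2,j)·(4−j)!.
Computing: 24 − 12 + 2 = 14.

14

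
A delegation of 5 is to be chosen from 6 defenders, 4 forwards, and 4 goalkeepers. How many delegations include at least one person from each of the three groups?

1448

Total 5-person selections from all 14: C(14,5) = 2002.
Subtract selections that omit an entire group: no defenders → C(8,5) = 56; no forwards → C(10,5) = 252; no goalkeepers → C(10,5) = 252.
Add back selections omitting two groups (i.e. drawn from a single group): C(6,5) + C(4,5) + C(4,5) = 6.
By inclusion–exclusion: 2002 − 560 + 6 = 1448.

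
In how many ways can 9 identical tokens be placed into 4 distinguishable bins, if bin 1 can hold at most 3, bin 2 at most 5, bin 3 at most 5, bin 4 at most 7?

120

Without the upper bounds there are C(12,3) = 220 ways to split 9 among 4 bins.
Subtract solutions that violate a single cap (substitute x_i' = x_i − (cap_i+1)): x_1 ≥ 4 gives C(8,3) = 56; x_2 ≥ 6 gives C(6,3) = 20; x_3 ≥ 6 gives C(6,3) = 20; x_4 ≥ 8 gives C(4,3) = 4. Together 100.
No two caps can be exceeded simultaneously, so the pair terms are all 0.
By inclusion–exclusion the count is 220 − 100 + 0 = 120.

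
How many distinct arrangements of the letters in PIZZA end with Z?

24

Fix Z in the last position and arrange the remaining 4 letters.
Those 4 letters are all distinct, giving (4)! = 24.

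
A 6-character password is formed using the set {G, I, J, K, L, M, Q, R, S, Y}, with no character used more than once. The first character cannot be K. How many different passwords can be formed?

The first character has 10−1 = 9 choices (anything except K).
The remaining 5 characters are filled from the other 9 symbols without repetition: 9 × 8 × 7 × 6 × 5 = 15120.
Total: 9 × 15120 = 136080.

136080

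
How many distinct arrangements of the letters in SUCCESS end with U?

With the last slot taken by U, it remains to arrange the other 6 letters (SCCESS).
Those 6 letters have C appearing twice and S appearing 3 times, giving (6)!/(3!·2!) = 60.

60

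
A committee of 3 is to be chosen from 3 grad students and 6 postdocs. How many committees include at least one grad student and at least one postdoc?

63

Total 3-person selections from all 9: C(9,3) = 84.
Selections missing a whole group: no grad students → C(6,3) = 20; no postdocs → C(3,3) = 1.
Both groups omitted at once is impossible, so 84 − 21 = 63.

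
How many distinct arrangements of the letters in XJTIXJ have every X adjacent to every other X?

Treat the 2 copies of X as a single block. The multiset to arrange is then {XX, I, J, J, T}, 5 items in all.
That gives (5)!/(2!) = 60 arrangements.

60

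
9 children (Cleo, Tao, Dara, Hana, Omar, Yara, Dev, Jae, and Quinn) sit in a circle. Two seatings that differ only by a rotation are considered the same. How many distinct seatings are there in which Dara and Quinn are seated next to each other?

10080

Glue Dara and Quinn into a block (2 internal orders). Seating 8 units around a circle gives (7)! arrangements.
So 2 × (7)! = 2 × 5040 = 10080.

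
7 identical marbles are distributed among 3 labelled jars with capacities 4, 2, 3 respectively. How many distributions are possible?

Without the upper bounds there are C(9,2) = 36 ways to split 7 among 3 jars.
Subtract solutions that violate a single cap (substitute x_i' = x_i − (cap_i+1)): x_1 ≥ 5 gives C(4,2) = 6; x_2 ≥ 3 gives C(6,2) = 15; x_3 ≥ 4 gives C(5,2) = 10. Together 31.
Add back pairs where two caps are both exceeded: 0 + 0 + 1 = 1.
By inclusion–exclusion the count is 36 − 31 + 1 = 6.

6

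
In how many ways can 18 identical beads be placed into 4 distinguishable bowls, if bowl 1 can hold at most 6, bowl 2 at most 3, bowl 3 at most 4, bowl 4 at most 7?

10

By stars and bars, unrestricted non-negative solutions to x_1+…+x_4 = 18 number C(18+3,3) = 1330.
Subtract solutions that violate a single cap (substitute x_i' = x_i − (cap_i+1)): x_1 ≥ 7 gives C(14,3) = 364; x_2 ≥ 4 gives C(17,3) = 680; x_3 ≥ 5 gives C(16,3) = 560; x_4 ≥ 8 gives C(13,3) = 286. Together 1890.
Add back pairs where two caps are both exceeded: 120 + 84 + 20 + 220 + 84 + 56 = 584.
Subtract triples: 10 + 0 + 0 + 4 = 14.
By inclusion–exclusion the count is 1330 − 1890 + 584 − 14 = 10.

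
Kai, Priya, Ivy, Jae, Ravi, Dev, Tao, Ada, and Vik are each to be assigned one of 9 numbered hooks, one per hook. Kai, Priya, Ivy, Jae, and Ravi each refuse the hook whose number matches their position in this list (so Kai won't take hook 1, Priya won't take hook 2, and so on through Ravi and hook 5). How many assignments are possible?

Let Aᵢ (for 1 ≤ i ≤ 5) be the placements that put person i in their forbidden hook. Any j of these fix j positions, leaving (9−j)! ways to fill the rest, and there are C(5,j) ways to pick which j.
By inclusion–exclusion, the number of valid placements is Σ_{j=0}^{5} (−1)^j C(5,j)·(9−j)!.
Computing: 362880 − 201600 + 50400 − 7200 + 600 − 24 = 205056.

205056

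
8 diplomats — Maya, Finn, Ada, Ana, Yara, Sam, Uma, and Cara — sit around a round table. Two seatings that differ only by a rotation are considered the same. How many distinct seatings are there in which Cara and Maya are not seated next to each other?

Without the restriction there are (7)! = 5040 seatings.
Those with Cara next to Maya: fuse the pair into one unit and seat 7 units around a circle — 2·(6)! = 1440.
Subtracting, 5040 − 1440 = 3600.

3600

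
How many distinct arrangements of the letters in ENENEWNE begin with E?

Fix E in the first position and arrange the remaining 7 letters.
Those 7 letters have E appearing 3 times and N appearing 3 times, giving (7)!/(3!·3!) = 140.

140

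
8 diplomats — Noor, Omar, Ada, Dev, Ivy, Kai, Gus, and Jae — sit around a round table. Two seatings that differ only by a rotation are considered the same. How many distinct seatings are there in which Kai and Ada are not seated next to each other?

3600

Without the restriction there are (7)! = 5040 seatings.
Those with Kai next to Ada: fuse the pair into one unit and seat 7 units around a circle — 2·(6)! = 1440.
Subtracting, 5040 − 1440 = 3600.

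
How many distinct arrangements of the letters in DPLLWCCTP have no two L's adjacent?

Total arrangements of DPLLWCCTP: 9!/(2!·2!·2!) = 45360.
If the two L's are adjacent, glue them into one block, leaving 8 items to arrange: (8)!/(2!·2!) = 10080 ways.
Subtracting, 45360 − 10080 = 35280 arrangements keep the L's apart.

35280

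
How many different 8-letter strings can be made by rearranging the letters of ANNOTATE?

The 8 letters of ANNOTATE have repeats: A appearing twice, N appearing twice, and T appearing twice.
So there are 8! / (2!·2!·2!) = 5040 distinguishable arrangements.

5040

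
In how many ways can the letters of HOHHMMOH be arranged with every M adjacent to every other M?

Treat the 2 copies of M as a single block. The multiset to arrange is then {MM, H, H, H, H, O, O}, 7 items in all.
That gives (7)!/(4!·2!) = 105 arrangements.

105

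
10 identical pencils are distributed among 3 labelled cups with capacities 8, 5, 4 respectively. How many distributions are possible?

By stars and bars, unrestricted non-negative solutions to x_1+…+x_3 = 10 number C(10+2,2) = 66.
Subtract solutions that violate a single cap (substitute x_i' = x_i − (cap_i+1)): x_1 ≥ 9 gives C(3,2) = 3; x_2 ≥ 6 gives C(6,2) = 15; x_3 ≥ 5 gives C(7,2) = 21. Together 39.
No two caps can be exceeded simultaneously, so the pair terms are all 0.
By inclusion–exclusion the count is 66 − 39 + 0 = 27.

27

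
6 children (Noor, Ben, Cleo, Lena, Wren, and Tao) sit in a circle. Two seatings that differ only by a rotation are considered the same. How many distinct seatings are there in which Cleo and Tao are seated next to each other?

48

Glue Cleo and Tao into a block (2 internal orders). Seating 5 units around a circle gives (4)! arrangements.
So 2 × (4)! = 2 × 24 = 48.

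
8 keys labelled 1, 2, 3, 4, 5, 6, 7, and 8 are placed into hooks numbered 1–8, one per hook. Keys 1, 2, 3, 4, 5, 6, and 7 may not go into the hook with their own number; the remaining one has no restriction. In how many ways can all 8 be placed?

Let Aᵢ (for 1 ≤ i ≤ 7) be the placements that put key i in its forbidden hook. Any j of these fix j positions, leaving (8−j)! ways to fill the rest, and there are C(7,j) ways to pick which j.
By inclusion–exclusion, the number of valid placements is Σ_{j=0}^{7} (−1)^j C(7,j)·(8−j)!.
Computing: 40320 − 35280 + 15120 − 4200 + 840 − 126 + 14 − 1 = 16687.

16687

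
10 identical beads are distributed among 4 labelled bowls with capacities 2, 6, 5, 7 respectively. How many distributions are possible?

Ignoring the caps, the number of non-negative solutions to x_1+…+x_4 = 10 is C(13,3) = 286.
Subtract solutions that violate a single cap (substitute x_i' = x_i − (cap_i+1)): x_1 ≥ 3 gives C(10,3) = 120; x_2 ≥ 7 gives C(6,3) = 20; x_3 ≥ 6 gives C(7,3) = 35; x_4 ≥ 8 gives C(5,3) = 10. Together 185.
Add back pairs where two caps are both exceeded: 1 + 4 + 0 + 0 + 0 + 0 = 5.
By inclusion–exclusion the count is 286 − 185 + 5 = 106.

106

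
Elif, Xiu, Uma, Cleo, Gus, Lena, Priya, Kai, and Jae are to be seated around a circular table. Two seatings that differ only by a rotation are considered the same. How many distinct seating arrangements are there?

Around a circle, 9 distinct people have 9!/9 = (8)! = 40320 rotationally distinct seatings.

40320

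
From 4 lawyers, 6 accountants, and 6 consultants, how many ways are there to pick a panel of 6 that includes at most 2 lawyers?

7062

Split by how many lawyers are chosen (0 through 2).
Sum: C(4,0)·C(12,6) + C(4,1)·C(12,5) + C(4,2)·C(12,4) = 924 + 3168 + 2970 = 7062.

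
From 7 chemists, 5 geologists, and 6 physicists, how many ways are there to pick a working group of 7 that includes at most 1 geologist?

10296

Split by how many geologists are chosen (0 through 1).
Sum: C(5,0)·C(13,7) + C(5,1)·C(13,6) = 1716 + 8580 = 10296.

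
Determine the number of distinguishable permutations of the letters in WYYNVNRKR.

45360

Letter multiplicities in WYYNVNRKR: K×1, N×2, R×2, V×1, W×1, Y×2.
Dividing 9! = 362880 by 2!·2!·2! = 8 for the repeated letters gives 45360.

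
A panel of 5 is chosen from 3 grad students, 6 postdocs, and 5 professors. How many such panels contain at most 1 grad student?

Split by how many grad students are chosen (0 through 1).
Sum: C(3,0)·C(11,5) + C(3,1)·C(11,4) = 462 + 990 = 1452.

1452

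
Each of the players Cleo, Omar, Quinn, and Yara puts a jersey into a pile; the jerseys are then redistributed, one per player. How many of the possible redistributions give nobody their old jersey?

9

Let Aᵢ be the assignments in which player i gets their old jersey. We want the size of the complement of A₁∪…∪A_4.
By inclusion–exclusion this is Σ_{j=0}^{4} (−1)^j C(4,j)·(4−j)!.
Computing: 24 − 24 + 12 − 4 + 1 = 9.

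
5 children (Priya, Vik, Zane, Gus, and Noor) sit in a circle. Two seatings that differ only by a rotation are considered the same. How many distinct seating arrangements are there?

Fix one person's seat to break rotational symmetry; the remaining 4 people can be arranged in (4)! = 24 ways.

24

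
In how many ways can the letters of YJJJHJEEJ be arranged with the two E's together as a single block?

Treat the 2 copies of E as a single block. The multiset to arrange is then {EE, H, J, J, J, J, J, Y}, 8 items in all.
That gives (8)!/(5!) = 336 arrangements.

336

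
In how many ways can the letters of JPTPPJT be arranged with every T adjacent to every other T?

Treat the 2 copies of T as a single block. The multiset to arrange is then {TT, J, J, P, P, P}, 6 items in all.
That gives (6)!/(3!·2!) = 60 arrangements.

60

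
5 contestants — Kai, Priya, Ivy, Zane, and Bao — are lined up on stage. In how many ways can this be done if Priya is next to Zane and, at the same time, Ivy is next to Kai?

24

Treat {Priya,Zane} as one block (2 orders) and {Ivy,Kai} as another (2 orders).
That leaves 3 units to arrange: 2 × 2 × 3! = 4 × 6 = 24.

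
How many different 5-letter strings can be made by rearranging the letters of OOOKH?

20

Letter multiplicities in OOOKH: H×1, K×1, O×3.
The number of distinct arrangements is 5!/(3!) = 120/6 = 20.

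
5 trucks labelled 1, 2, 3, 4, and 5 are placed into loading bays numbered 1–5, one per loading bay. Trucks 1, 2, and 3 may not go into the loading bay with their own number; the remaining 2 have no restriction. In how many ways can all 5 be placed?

64

Let Aᵢ (for i ∈ {1, 2, 3}) be the placements that put truck i in its forbidden loading bay. Any j of these fix j positions, leaving (5−j)! ways to fill the rest, and there are C(3,j) ways to pick which j.
By inclusion–exclusion, the number of valid placements is Σ_{j=0}^{3} (−1)^j C(3,j)·(5−j)!.
Computing: 120 − 72 + 18 − 2 = 64.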